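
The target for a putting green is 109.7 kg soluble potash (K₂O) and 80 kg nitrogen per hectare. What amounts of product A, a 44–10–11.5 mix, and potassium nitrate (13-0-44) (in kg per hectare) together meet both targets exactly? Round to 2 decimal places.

117.21 kg product A, 218.68 kg potassium nitrate

With a, b = kg per hectare of product A and potassium nitrate:
K₂O: 0.115·a + 0.44·b = 109.7
N: 0.44·a + 0.13·b = 80
Eliminate b: (row1) − 0.44/0.13·(row2) → -1.37423·a = -161.069, so a = 117.207.
Then b = (80 − 0.44·117.207) / 0.13 = 218.6846.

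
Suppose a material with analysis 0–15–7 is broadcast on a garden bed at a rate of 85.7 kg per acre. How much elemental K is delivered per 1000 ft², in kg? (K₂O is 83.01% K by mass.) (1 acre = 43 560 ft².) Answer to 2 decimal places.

K₂O per acre = 85.7 × 7% = 5.999 kg.
Elemental K = 5.999 × 0.8301 = 4.97977 kg per acre.
Convert to per 1000 ft²: 4.97977 × 0.0229568 = 0.11432 kg.

0.11 kg K per thousand sq ft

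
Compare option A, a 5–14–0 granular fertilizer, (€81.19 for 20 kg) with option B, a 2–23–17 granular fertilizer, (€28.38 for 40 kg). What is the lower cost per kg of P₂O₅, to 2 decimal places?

option A: P₂O₅ per bag = 20 × 14% = 2.8 kg; cost = 81.19 / 2.8 = €28.9964/kg P₂O₅.
option B: P₂O₅ per bag = 40 × 23% = 9.2 kg; cost = 28.38 / 9.2 = €3.0848/kg P₂O₅.
option B is cheaper.

€3.08 per kg P₂O₅ (option B)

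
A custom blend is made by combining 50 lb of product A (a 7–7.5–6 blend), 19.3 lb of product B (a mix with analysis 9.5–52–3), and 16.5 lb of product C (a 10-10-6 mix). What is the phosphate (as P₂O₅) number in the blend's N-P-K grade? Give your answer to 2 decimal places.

17.99% P₂O₅

Total mass = 50 + 19.3 + 16.5 = 85.8 lb.
P₂O₅ mass = 7.5%×50 + 52%×19.3 + 10%×16.5 = 15.436 lb.
% P₂O₅ = 15.436 / 85.8 = 17.9907%.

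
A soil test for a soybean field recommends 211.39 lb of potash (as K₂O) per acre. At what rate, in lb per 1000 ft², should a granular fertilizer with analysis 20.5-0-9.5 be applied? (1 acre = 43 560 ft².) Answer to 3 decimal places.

Product per acre = 211.39 / 9.5% = 2225.16 lb.
Convert to per 1000 ft²: 2225.16 × 0.0229568 = 51.0826 lb.

51.083 lb of product per thousand sq ft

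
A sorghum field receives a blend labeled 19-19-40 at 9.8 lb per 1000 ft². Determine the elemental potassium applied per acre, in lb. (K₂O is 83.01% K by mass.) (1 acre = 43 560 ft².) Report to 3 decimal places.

K₂O per 1000 ft² = 9.8 × 40% = 3.92 lb.
Elemental K = 3.92 × 0.8301 = 3.25399 lb per 1000 ft².
Convert to per acre: 3.25399 × 43.56 = 141.7439 lb.

141.744 lb K per acre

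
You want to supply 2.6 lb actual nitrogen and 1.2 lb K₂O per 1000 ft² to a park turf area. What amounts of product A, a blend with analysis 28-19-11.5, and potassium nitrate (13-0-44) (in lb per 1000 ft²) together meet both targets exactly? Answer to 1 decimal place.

Per-1000 ft² balance (a = product A, b = potassium nitrate):
N: 0.28·a + 0.13·b = 2.6
K₂O: 0.115·a + 0.44·b = 1.2
Solving simultaneously: a = 9.12702, b = 0.341801.

9.1 lb product A, 0.3 lb potassium nitrate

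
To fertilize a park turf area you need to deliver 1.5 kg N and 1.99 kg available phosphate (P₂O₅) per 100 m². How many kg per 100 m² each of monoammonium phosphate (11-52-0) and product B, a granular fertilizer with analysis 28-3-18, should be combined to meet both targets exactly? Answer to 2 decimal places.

3.60 kg monoammonium phosphate, 3.94 kg product B

Per-100 m² balance (a = monoammonium phosphate, b = product B):
N: 0.11·a + 0.28·b = 1.5
P₂O₅: 0.52·a + 0.03·b = 1.99
Eliminate b: (row1) − 0.28/0.03·(row2) → -4.74333·a = -17.0733, so a = 3.59944.
Then b = (1.99 − 0.52·3.59944) / 0.03 = 3.94308.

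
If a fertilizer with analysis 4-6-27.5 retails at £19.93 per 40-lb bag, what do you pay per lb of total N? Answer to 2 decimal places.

N in bag = 40 × 4% = 1.6 lb.
Cost per lb N = £19.93 / 1.6 = £12.4562.

£12.46 per lb N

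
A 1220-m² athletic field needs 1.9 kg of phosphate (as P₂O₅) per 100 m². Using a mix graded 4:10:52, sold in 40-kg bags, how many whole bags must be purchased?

Product per 100 m² = 1.9 / 10% = 19 kg.
Total product = 19 × 1220 / 100 = 231.8 kg.
Bags = ⌈231.8 / 40⌉ = 6.

6 bags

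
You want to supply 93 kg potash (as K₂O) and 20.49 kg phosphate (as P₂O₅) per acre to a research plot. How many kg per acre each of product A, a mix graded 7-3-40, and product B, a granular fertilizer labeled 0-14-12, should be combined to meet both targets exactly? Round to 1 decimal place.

201.5 kg product A, 103.2 kg product B

With a, b = kg per acre of product A and product B:
K₂O: 0.4·a + 0.12·b = 93
P₂O₅: 0.03·a + 0.14·b = 20.49
From row1: a = (93 − 0.12·b) / 0.4.
Into row2: 0.03·(93 − 0.12·b)/0.4 + 0.14·b = 20.49 → b = 103.168, a = 201.5496.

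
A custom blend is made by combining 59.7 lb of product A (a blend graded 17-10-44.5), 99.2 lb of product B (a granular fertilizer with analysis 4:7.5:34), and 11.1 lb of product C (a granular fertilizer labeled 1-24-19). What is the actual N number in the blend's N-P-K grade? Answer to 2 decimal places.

8.37% N

Total mass = 59.7 + 99.2 + 11.1 = 170 lb.
N mass = 17%×59.7 + 4%×99.2 + 1%×11.1 = 14.228 lb.
% N = 14.228 / 170 = 8.36941%.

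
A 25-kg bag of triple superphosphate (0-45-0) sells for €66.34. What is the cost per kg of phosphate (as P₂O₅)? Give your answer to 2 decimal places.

€5.90 per kg P₂O₅

P₂O₅ in bag = 25 × 45% = 11.25 kg.
Cost per kg P₂O₅ = €66.34 / 11.25 = €5.8969.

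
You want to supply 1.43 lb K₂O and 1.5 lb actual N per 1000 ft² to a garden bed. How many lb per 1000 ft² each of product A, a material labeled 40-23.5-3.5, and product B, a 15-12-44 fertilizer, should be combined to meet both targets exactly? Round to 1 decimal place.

2.6 lb product A, 3.0 lb product B

Let a = lb of product A, b = lb of product B (per 1000 ft²).
K₂O: 0.035·a + 0.44·b = 1.43
N: 0.4·a + 0.15·b = 1.5
From row1: a = (1.43 − 0.44·b) / 0.035.
Into row2: 0.4·(1.43 − 0.44·b)/0.035 + 0.15·b = 1.5 → b = 3.04246, a = 2.60908.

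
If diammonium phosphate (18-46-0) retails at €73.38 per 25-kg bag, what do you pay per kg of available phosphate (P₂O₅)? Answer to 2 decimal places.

€6.38 per kg P₂O₅

P₂O₅ in bag = 25 × 46% = 11.5 kg.
Cost per kg P₂O₅ = €73.38 / 11.5 = €6.3809.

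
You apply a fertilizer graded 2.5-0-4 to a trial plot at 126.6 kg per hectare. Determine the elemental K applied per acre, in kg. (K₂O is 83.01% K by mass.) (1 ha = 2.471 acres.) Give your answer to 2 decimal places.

1.70 kg K per acre

K₂O per hectare = 126.6 × 4% = 5.064 kg.
Elemental K = 5.064 × 0.8301 = 4.20363 kg per hectare.
Convert to per acre: 4.20363 × 0.404694 = 1.70118 kg.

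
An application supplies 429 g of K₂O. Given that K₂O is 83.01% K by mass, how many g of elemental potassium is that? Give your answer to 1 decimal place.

356.1 g K

K = 429 × 0.8301 = 356.113 g.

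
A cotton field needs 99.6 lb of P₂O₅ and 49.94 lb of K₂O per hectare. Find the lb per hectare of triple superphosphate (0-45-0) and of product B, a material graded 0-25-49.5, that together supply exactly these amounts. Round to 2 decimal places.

165.28 lb triple superphosphate, 100.89 lb product B

Per-hectare balance (a = triple superphosphate, b = product B):
P₂O₅: 0.45·a + 0.25·b = 99.6
K₂O: 0·a + 0.495·b = 49.94
Solving simultaneously: a = 165.284, b = 100.889.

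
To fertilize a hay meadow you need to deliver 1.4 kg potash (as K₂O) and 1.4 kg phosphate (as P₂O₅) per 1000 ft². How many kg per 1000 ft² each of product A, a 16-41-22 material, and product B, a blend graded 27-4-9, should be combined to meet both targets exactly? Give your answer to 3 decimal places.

Per-1000 ft² balance (a = product A, b = product B):
K₂O: 0.22·a + 0.09·b = 1.4
P₂O₅: 0.41·a + 0.04·b = 1.4
Eliminate b: (row1) − 0.09/0.04·(row2) → -0.7025·a = -1.75, so a = 2.4911.
Then b = (1.4 − 0.41·2.4911) / 0.04 = 9.46619.

2.491 kg product A, 9.466 kg product B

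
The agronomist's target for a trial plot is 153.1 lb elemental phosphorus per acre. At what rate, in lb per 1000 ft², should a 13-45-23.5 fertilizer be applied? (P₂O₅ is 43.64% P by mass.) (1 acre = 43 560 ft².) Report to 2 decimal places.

17.90 lb of product per thousand sq ft

As P₂O₅: 153.1 / 0.4364 = 350.825 lb per acre.
Product per acre = 350.825 / 45% = 779.611 lb.
Convert to per 1000 ft²: 779.611 × 0.0229568 = 17.8974 lb.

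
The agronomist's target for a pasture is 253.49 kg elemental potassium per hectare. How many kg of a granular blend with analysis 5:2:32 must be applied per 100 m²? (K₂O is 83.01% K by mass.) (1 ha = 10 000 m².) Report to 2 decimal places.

9.54 kg of product per hundred sq m

As K₂O: 253.49 / 0.8301 = 305.373 kg per hectare.
Product per hectare = 305.373 / 32% = 954.29 kg.
Convert to per 100 m²: 954.29 × 0.01 = 9.5429 kg.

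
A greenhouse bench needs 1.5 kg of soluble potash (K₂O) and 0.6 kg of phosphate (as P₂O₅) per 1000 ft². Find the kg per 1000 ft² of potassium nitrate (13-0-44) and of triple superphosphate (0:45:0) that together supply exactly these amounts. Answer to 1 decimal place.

3.4 kg potassium nitrate, 1.3 kg triple superphosphate

With a, b = kg per 1000 ft² of potassium nitrate and triple superphosphate:
K₂O: 0.44·a + 0·b = 1.5
P₂O₅: 0·a + 0.45·b = 0.6
Solving simultaneously: a = 3.40909, b = 1.33333.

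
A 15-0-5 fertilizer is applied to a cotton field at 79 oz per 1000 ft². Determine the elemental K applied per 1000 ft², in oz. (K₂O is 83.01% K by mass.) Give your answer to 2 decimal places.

3.28 oz K per thousand sq ft

K₂O per 1000 ft² = 79 × 5% = 3.95 oz.
Elemental K = 3.95 × 0.8301 = 3.27889 oz per 1000 ft².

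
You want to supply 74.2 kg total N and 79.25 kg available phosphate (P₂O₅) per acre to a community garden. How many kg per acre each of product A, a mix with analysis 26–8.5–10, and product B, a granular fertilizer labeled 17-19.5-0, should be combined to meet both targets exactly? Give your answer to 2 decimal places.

27.49 kg product A, 394.43 kg product B

Per-acre balance (a = product A, b = product B):
N: 0.26·a + 0.17·b = 74.2
P₂O₅: 0.085·a + 0.195·b = 79.25
Eliminate a: (row1) − 0.26/0.085·(row2) → -0.426471·b = -168.212, so b = 394.428.
Back-substitute: a = (74.2 − 0.17·394.428) / 0.26 = 27.4897.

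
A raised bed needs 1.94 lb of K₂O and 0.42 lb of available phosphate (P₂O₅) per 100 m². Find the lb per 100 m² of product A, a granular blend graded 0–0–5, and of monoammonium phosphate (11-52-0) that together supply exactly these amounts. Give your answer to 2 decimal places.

38.80 lb product A, 0.81 lb monoammonium phosphate

Let a = lb of product A, b = lb of monoammonium phosphate (per 100 m²).
K₂O: 0.05·a + 0·b = 1.94
P₂O₅: 0·a + 0.52·b = 0.42
Solving simultaneously: a = 38.8, b = 0.807692.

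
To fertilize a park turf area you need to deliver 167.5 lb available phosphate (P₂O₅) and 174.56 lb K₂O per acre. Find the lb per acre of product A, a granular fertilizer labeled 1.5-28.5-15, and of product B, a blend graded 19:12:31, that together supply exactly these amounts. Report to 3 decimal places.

With a, b = lb per acre of product A and product B:
P₂O₅: 0.285·a + 0.12·b = 167.5
K₂O: 0.15·a + 0.31·b = 174.56
Eliminate b: (row1) − 0.12/0.31·(row2) → 0.226935·a = 99.9284, so a = 440.3383.
Then b = (174.56 − 0.15·440.3383) / 0.31 = 350.0299.

440.338 lb product A, 350.030 lb product B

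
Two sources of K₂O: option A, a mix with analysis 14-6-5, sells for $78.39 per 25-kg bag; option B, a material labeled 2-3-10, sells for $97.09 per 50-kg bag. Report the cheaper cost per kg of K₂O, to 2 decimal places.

$19.42 per kg K₂O (option B)

option A: K₂O per bag = 25 × 5% = 1.25 kg; cost = 78.39 / 1.25 = $62.7120/kg K₂O.
option B: K₂O per bag = 50 × 10% = 5 kg; cost = 97.09 / 5 = $19.4180/kg K₂O.
option B is cheaper.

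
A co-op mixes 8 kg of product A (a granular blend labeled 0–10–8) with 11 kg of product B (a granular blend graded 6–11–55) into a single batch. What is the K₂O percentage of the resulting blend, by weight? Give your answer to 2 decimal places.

Total mass = 8 + 11 = 19 kg.
K₂O mass = 8%×8 + 55%×11 = 6.69 kg.
% K₂O = 6.69 / 19 = 35.2105%.

35.21% K₂O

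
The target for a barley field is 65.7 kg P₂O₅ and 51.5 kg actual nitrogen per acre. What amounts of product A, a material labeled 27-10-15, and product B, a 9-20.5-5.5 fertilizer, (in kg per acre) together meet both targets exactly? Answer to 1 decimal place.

100.2 kg product A, 271.6 kg product B

Let a = kg of product A, b = kg of product B (per acre).
P₂O₅: 0.1·a + 0.205·b = 65.7
N: 0.27·a + 0.09·b = 51.5
Solving simultaneously: a = 100.205, b = 271.607.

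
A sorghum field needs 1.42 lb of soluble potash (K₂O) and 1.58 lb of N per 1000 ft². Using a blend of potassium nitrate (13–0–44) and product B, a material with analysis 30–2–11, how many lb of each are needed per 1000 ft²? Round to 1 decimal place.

2.1 lb potassium nitrate, 4.3 lb product B

Per-1000 ft² balance (a = potassium nitrate, b = product B):
K₂O: 0.44·a + 0.11·b = 1.42
N: 0.13·a + 0.3·b = 1.58
Eliminate b: (row1) − 0.11/0.3·(row2) → 0.392333·a = 0.840667, so a = 2.14274.
Then b = (1.58 − 0.13·2.14274) / 0.3 = 4.33815.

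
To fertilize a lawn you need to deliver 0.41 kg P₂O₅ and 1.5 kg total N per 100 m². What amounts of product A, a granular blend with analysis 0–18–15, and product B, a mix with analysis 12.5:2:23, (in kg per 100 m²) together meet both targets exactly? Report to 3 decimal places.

Per-100 m² balance (a = product A, b = product B):
P₂O₅: 0.18·a + 0.02·b = 0.41
N: 0·a + 0.125·b = 1.5
Solving simultaneously: a = 0.944444, b = 12.

0.944 kg product A, 12.000 kg product B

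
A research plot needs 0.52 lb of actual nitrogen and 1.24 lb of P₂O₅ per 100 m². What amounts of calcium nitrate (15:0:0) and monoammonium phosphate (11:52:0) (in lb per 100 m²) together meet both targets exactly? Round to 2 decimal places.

Let a = lb of calcium nitrate, b = lb of monoammonium phosphate (per 100 m²).
N: 0.15·a + 0.11·b = 0.52
P₂O₅: 0·a + 0.52·b = 1.24
Solving simultaneously: a = 1.71795, b = 2.38462.

1.72 lb calcium nitrate, 2.38 lb monoammonium phosphate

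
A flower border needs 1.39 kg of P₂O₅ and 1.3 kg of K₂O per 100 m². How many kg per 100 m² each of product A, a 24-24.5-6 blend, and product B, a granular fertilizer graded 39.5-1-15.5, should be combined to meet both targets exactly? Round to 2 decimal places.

Per-100 m² balance (a = product A, b = product B):
P₂O₅: 0.245·a + 0.01·b = 1.39
K₂O: 0.06·a + 0.155·b = 1.3
Eliminate a: (row1) − 0.245/0.06·(row2) → -0.622917·b = -3.91833, so b = 6.2903.
Back-substitute: a = (1.39 − 0.01·6.2903) / 0.245 = 5.41672.

5.42 kg product A, 6.29 kg product B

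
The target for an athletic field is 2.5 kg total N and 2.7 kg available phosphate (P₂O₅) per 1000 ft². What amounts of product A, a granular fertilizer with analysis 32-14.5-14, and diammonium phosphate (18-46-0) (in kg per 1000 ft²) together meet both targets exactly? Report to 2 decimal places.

5.48 kg product A, 4.14 kg diammonium phosphate

Per-1000 ft² balance (a = product A, b = diammonium phosphate):
N: 0.32·a + 0.18·b = 2.5
P₂O₅: 0.145·a + 0.46·b = 2.7
Eliminate a: (row1) − 0.32/0.145·(row2) → -0.835172·b = -3.45862, so b = 4.14121.
Back-substitute: a = (2.5 − 0.18·4.14121) / 0.32 = 5.48307.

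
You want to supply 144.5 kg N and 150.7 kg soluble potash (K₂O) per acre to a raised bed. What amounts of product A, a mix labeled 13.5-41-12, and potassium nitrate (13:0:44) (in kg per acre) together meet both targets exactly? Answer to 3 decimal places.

1004.315 kg product A, 68.596 kg potassium nitrate

Per-acre balance (a = product A, b = potassium nitrate):
N: 0.135·a + 0.13·b = 144.5
K₂O: 0.12·a + 0.44·b = 150.7
Solving simultaneously: a = 1004.3151, b = 68.5959.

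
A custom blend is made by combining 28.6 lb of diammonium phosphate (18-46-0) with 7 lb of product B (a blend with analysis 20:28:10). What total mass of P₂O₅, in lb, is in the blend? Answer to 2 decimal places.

P₂O₅ mass = 46%×28.6 + 28%×7 = 15.116 lb.

15.12 lb P₂O₅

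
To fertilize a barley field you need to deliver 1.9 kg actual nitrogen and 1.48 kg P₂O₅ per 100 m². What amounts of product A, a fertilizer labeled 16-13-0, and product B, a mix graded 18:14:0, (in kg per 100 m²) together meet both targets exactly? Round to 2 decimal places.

Per-100 m² balance (a = product A, b = product B):
N: 0.16·a + 0.18·b = 1.9
P₂O₅: 0.13·a + 0.14·b = 1.48
From row1: a = (1.9 − 0.18·b) / 0.16.
Into row2: 0.13·(1.9 − 0.18·b)/0.16 + 0.14·b = 1.48 → b = 10.2, a = 0.4.

0.40 kg product A, 10.20 kg product B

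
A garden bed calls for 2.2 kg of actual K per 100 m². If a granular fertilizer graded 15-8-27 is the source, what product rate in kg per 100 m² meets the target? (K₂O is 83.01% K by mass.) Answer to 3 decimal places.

As K₂O: 2.2 / 0.8301 = 2.65028 kg per 100 m².
Product per 100 m² = 2.65028 / 27% = 9.81586 kg.

9.816 kg of product per hundred sq m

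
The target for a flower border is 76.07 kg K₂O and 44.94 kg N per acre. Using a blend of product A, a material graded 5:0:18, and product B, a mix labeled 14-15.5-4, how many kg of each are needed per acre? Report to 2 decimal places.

Let a = kg of product A, b = kg of product B (per acre).
K₂O: 0.18·a + 0.04·b = 76.07
N: 0.05·a + 0.14·b = 44.94
Eliminate b: (row1) − 0.04/0.14·(row2) → 0.165714·a = 63.23, so a = 381.5603.
Then b = (44.94 − 0.05·381.5603) / 0.14 = 184.728.

381.56 kg product A, 184.73 kg product B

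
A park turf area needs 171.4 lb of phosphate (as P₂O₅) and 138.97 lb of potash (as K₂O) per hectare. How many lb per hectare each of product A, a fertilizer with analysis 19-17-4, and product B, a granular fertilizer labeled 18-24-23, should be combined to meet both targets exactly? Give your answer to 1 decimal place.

205.7 lb product A, 568.4 lb product B

Per-hectare balance (a = product A, b = product B):
P₂O₅: 0.17·a + 0.24·b = 171.4
K₂O: 0.04·a + 0.23·b = 138.97
Eliminate b: (row1) − 0.24/0.23·(row2) → 0.128261·a = 26.3878, so a = 205.736.
Then b = (138.97 − 0.04·205.736) / 0.23 = 568.437.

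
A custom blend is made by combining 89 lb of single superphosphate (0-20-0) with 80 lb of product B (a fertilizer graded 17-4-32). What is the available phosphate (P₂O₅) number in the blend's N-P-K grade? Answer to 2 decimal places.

12.43% P₂O₅

Total mass = 89 + 80 = 169 lb.
P₂O₅ mass = 20%×89 + 4%×80 = 21 lb.
% P₂O₅ = 21 / 169 = 12.426%.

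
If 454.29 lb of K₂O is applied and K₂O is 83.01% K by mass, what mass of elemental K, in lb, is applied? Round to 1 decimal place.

K = 454.29 × 0.8301 = 377.106 lb.

377.1 lb K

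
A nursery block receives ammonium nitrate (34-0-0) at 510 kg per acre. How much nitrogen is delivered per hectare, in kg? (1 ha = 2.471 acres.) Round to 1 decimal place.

428.5 kg N per hectare

nitrogen per acre = 510 × 34% = 173.4 kg.
Convert to per hectare: 173.4 × 2.471 = 428.471 kg.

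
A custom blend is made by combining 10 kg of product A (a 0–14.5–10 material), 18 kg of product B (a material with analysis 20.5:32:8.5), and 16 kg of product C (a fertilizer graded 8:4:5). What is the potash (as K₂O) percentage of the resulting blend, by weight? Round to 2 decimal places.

7.57% K₂O

Total mass = 10 + 18 + 16 = 44 kg.
K₂O mass = 10%×10 + 8.5%×18 + 5%×16 = 3.33 kg.
% K₂O = 3.33 / 44 = 7.56818%.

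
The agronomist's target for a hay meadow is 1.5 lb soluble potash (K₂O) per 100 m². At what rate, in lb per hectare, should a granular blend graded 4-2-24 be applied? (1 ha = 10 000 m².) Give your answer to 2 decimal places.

Product per 100 m² = 1.5 / 24% = 6.25 lb.
Convert to per hectare: 6.25 × 100 = 625 lb.

625.00 lb of product per hectare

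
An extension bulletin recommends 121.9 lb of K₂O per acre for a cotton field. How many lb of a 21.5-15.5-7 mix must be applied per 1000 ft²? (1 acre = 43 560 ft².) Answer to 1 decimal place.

40.0 lb of product per thousand sq ft

Product per acre = 121.9 / 7% = 1741.43 lb.
Convert to per 1000 ft²: 1741.43 × 0.0229568 = 39.9777 lb.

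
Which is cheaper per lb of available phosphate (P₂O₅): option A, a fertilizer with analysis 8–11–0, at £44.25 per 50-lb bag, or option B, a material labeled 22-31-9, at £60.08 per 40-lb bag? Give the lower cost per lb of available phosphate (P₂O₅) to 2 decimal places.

£4.85 per lb P₂O₅ (option B)

option A: P₂O₅ per bag = 50 × 11% = 5.5 lb; cost = 44.25 / 5.5 = £8.0455/lb P₂O₅.
option B: P₂O₅ per bag = 40 × 31% = 12.4 lb; cost = 60.08 / 12.4 = £4.8452/lb P₂O₅.
option B is cheaper.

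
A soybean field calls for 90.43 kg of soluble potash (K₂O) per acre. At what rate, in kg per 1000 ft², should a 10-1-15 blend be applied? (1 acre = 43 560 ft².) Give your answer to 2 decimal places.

13.84 kg of product per thousand sq ft

Product per acre = 90.43 / 15% = 602.867 kg.
Convert to per 1000 ft²: 602.867 × 0.0229568 = 13.8399 kg.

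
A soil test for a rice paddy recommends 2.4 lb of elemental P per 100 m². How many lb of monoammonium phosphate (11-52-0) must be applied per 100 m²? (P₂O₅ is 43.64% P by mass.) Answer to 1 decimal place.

As P₂O₅: 2.4 / 0.4364 = 5.49954 lb per 100 m².
Product per 100 m² = 5.49954 / 52% = 10.576 lb.

10.6 lb of product per hundred sq m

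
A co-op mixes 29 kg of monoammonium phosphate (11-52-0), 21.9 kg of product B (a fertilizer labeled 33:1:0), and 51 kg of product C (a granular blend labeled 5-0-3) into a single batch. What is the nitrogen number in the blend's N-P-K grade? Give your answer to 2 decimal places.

12.73% N

Total mass = 29 + 21.9 + 51 = 101.9 kg.
N mass = 11%×29 + 33%×21.9 + 5%×51 = 12.967 kg.
% N = 12.967 / 101.9 = 12.7252%.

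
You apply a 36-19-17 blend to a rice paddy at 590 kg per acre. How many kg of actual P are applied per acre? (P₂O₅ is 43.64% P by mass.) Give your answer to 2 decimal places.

P₂O₅ per acre = 590 × 19% = 112.1 kg.
Elemental P = 112.1 × 0.4364 = 48.9204 kg per acre.

48.92 kg P per acre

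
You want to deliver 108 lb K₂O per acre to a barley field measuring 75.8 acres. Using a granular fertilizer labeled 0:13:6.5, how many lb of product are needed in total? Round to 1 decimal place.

125944.6 lb

Product per acre = 108 / 6.5% = 1661.54 lb.
Total product = 1661.54 × 75.8 = 125944.62 lb.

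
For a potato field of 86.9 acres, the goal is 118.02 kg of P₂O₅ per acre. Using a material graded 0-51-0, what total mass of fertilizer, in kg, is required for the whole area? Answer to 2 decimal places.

20109.68 kg

Product per acre = 118.02 / 51% = 231.412 kg.
Total product = 231.412 × 86.9 = 20109.682 kg.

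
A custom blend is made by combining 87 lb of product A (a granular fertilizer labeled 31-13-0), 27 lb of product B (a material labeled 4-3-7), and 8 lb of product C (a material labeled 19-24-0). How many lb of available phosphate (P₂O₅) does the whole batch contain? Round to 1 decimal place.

14.0 lb P₂O₅

P₂O₅ mass = 13%×87 + 3%×27 + 24%×8 = 14.04 lb.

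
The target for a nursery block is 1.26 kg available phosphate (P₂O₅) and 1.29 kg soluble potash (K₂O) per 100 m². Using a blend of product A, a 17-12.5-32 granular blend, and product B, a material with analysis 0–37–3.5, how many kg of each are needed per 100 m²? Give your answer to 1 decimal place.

Let a = kg of product A, b = kg of product B (per 100 m²).
P₂O₅: 0.125·a + 0.37·b = 1.26
K₂O: 0.32·a + 0.035·b = 1.29
From row1: a = (1.26 − 0.37·b) / 0.125.
Into row2: 0.32·(1.26 − 0.37·b)/0.125 + 0.035·b = 1.29 → b = 2.1219, a = 3.79917.

3.8 kg product A, 2.1 kg product B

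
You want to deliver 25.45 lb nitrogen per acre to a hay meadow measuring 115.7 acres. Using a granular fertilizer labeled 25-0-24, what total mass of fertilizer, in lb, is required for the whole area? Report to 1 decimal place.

11778.3 lb

Product per acre = 25.45 / 25% = 101.8 lb.
Total product = 101.8 × 115.7 = 11778.26 lb.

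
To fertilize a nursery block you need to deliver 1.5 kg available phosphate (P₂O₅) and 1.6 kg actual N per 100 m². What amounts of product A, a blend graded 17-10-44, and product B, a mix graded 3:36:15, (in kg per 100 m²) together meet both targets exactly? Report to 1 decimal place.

9.1 kg product A, 1.6 kg product B

Let a = kg of product A, b = kg of product B (per 100 m²).
P₂O₅: 0.1·a + 0.36·b = 1.5
N: 0.17·a + 0.03·b = 1.6
Solving simultaneously: a = 9.12371, b = 1.6323.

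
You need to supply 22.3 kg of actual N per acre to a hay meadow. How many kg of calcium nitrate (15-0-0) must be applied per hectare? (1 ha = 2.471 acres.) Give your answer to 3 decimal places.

367.355 kg of product per hectare

Product per acre = 22.3 / 15% = 148.667 kg.
Convert to per hectare: 148.667 × 2.471 = 367.3553 kg.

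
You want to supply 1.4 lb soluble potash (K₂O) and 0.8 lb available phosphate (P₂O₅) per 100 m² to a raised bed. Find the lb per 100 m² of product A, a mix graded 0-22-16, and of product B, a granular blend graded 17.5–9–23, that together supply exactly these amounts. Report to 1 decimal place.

1.6 lb product A, 5.0 lb product B

Per-100 m² balance (a = product A, b = product B):
K₂O: 0.16·a + 0.23·b = 1.4
P₂O₅: 0.22·a + 0.09·b = 0.8
Eliminate b: (row1) − 0.23/0.09·(row2) → -0.402222·a = -0.644444, so a = 1.60221.
Then b = (0.8 − 0.22·1.60221) / 0.09 = 4.97238.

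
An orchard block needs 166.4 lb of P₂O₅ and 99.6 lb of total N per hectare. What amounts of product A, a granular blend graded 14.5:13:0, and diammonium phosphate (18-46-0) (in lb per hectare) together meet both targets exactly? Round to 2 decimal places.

Let a = lb of product A, b = lb of diammonium phosphate (per hectare).
P₂O₅: 0.13·a + 0.46·b = 166.4
N: 0.145·a + 0.18·b = 99.6
Solving simultaneously: a = 366.374, b = 258.199.

366.37 lb product A, 258.20 lb diammonium phosphate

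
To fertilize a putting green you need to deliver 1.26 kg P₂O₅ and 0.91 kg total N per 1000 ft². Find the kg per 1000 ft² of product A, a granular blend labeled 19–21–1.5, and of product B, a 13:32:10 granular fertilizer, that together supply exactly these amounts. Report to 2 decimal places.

3.80 kg product A, 1.44 kg product B

With a, b = kg per 1000 ft² of product A and product B:
P₂O₅: 0.21·a + 0.32·b = 1.26
N: 0.19·a + 0.13·b = 0.91
Solving simultaneously: a = 3.80299, b = 1.44179.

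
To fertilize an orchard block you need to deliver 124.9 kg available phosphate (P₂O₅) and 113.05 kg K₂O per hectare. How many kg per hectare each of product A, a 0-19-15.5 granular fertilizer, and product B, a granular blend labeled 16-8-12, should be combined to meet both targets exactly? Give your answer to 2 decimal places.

Let a = kg of product A, b = kg of product B (per hectare).
P₂O₅: 0.19·a + 0.08·b = 124.9
K₂O: 0.155·a + 0.12·b = 113.05
Solving simultaneously: a = 571.538, b = 203.846.

571.54 kg product A, 203.85 kg product B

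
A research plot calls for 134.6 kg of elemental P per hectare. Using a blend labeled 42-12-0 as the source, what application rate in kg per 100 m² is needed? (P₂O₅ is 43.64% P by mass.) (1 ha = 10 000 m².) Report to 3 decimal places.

25.703 kg of product per hundred sq m

As P₂O₅: 134.6 / 0.4364 = 308.433 kg per hectare.
Product per hectare = 308.433 / 12% = 2570.27 kg.
Convert to per 100 m²: 2570.27 × 0.01 = 25.7027 kg.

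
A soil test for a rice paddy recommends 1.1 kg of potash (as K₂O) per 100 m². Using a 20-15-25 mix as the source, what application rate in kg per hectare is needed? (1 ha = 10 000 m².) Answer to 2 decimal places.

Product per 100 m² = 1.1 / 25% = 4.4 kg.
Convert to per hectare: 4.4 × 100 = 440 kg.

440.00 kg of product per hectare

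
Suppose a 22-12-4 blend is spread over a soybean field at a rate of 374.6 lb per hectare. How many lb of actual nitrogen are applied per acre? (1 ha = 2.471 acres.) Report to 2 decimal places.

nitrogen per hectare = 374.6 × 22% = 82.412 lb.
Convert to per acre: 82.412 × 0.404694 = 33.3517 lb.

33.35 lb N per acre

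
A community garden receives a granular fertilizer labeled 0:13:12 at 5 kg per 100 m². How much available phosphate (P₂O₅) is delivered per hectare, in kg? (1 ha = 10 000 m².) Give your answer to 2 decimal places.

P₂O₅ per 100 m² = 5 × 13% = 0.65 kg.
Convert to per hectare: 0.65 × 100 = 65 kg.

65.00 kg P₂O₅ per hectare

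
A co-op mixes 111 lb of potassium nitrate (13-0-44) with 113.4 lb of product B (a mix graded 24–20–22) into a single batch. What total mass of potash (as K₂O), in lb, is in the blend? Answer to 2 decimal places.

K₂O mass = 44%×111 + 22%×113.4 = 73.788 lb.

73.79 lb K₂O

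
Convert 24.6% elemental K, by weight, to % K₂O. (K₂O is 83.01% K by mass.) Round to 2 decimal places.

29.63% K₂O

%K₂O = 24.6 / 0.8301 = 29.63498%.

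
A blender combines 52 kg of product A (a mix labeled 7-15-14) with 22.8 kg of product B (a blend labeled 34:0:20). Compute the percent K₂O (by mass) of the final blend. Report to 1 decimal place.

Total mass = 52 + 22.8 = 74.8 kg.
K₂O mass = 14%×52 + 20%×22.8 = 11.84 kg.
% K₂O = 11.84 / 74.8 = 15.8289%.

15.8% K₂O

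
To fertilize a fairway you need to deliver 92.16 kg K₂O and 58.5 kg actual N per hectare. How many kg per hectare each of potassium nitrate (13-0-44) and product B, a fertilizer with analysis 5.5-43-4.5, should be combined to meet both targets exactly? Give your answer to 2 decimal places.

Let a = kg of potassium nitrate, b = kg of product B (per hectare).
K₂O: 0.44·a + 0.045·b = 92.16
N: 0.13·a + 0.055·b = 58.5
Eliminate b: (row1) − 0.045/0.055·(row2) → 0.333636·a = 44.2964, so a = 132.768.
Then b = (58.5 − 0.13·132.768) / 0.055 = 749.8202.

132.77 kg potassium nitrate, 749.82 kg product B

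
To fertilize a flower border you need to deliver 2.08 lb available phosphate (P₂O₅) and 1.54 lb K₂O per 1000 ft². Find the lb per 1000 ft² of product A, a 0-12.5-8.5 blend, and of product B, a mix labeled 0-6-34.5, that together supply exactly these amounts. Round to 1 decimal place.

Per-1000 ft² balance (a = product A, b = product B):
P₂O₅: 0.125·a + 0.06·b = 2.08
K₂O: 0.085·a + 0.345·b = 1.54
Eliminate b: (row1) − 0.06/0.345·(row2) → 0.110217·a = 1.81217, so a = 16.4418.
Then b = (1.54 − 0.085·16.4418) / 0.345 = 0.412886.

16.4 lb product A, 0.4 lb product B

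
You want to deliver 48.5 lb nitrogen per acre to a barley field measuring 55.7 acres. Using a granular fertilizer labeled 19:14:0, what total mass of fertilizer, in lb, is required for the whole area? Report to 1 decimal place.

14218.2 lb

Product per acre = 48.5 / 19% = 255.263 lb.
Total product = 255.263 × 55.7 = 14218.16 lb.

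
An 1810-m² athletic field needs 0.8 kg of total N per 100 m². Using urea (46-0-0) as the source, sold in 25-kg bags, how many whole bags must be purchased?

2 bags

Product per 100 m² = 0.8 / 46% = 1.73913 kg.
Total product = 1.73913 × 1810 / 100 = 31.4783 kg.
Bags = ⌈31.4783 / 25⌉ = 2.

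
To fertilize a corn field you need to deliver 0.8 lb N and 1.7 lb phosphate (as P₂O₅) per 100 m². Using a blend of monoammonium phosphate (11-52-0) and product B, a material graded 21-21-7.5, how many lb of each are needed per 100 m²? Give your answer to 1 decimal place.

Let a = lb of monoammonium phosphate, b = lb of product B (per 100 m²).
N: 0.11·a + 0.21·b = 0.8
P₂O₅: 0.52·a + 0.21·b = 1.7
Solving simultaneously: a = 2.19512, b = 2.6597.

2.2 lb monoammonium phosphate, 2.7 lb product B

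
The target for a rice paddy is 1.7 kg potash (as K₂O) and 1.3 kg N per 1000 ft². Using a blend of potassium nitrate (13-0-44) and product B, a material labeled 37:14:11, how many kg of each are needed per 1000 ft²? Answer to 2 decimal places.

Per-1000 ft² balance (a = potassium nitrate, b = product B):
K₂O: 0.44·a + 0.11·b = 1.7
N: 0.13·a + 0.37·b = 1.3
From row1: a = (1.7 − 0.11·b) / 0.44.
Into row2: 0.13·(1.7 − 0.11·b)/0.44 + 0.37·b = 1.3 → b = 2.36364, a = 3.27273.

3.27 kg potassium nitrate, 2.36 kg product B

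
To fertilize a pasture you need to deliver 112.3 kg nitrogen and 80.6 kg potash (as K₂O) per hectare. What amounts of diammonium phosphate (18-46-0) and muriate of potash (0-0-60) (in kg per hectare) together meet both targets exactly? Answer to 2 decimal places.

623.89 kg diammonium phosphate, 134.33 kg muriate of potash

With a, b = kg per hectare of diammonium phosphate and muriate of potash:
N: 0.18·a + 0·b = 112.3
K₂O: 0·a + 0.6·b = 80.6
Solving simultaneously: a = 623.889, b = 134.333.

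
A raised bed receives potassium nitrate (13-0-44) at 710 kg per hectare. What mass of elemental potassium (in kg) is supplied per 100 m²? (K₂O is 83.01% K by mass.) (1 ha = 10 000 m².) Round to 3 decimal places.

2.593 kg K per hundred sq m

K₂O per hectare = 710 × 44% = 312.4 kg.
Elemental K = 312.4 × 0.8301 = 259.323 kg per hectare.
Convert to per 100 m²: 259.323 × 0.01 = 2.59323 kg.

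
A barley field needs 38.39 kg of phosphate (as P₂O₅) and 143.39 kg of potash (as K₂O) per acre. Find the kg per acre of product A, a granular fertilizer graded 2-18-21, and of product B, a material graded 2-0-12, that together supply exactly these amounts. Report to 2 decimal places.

213.28 kg product A, 821.68 kg product B

Let a = kg of product A, b = kg of product B (per acre).
P₂O₅: 0.18·a + 0·b = 38.39
K₂O: 0.21·a + 0.12·b = 143.39
Eliminate a: (row1) − 0.18/0.21·(row2) → -0.102857·b = -84.5157, so b = 821.681.
Back-substitute: a = (38.39 − 0·821.681) / 0.18 = 213.278.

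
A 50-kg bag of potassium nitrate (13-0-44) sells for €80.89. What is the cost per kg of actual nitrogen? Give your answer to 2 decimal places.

N in bag = 50 × 13% = 6.5 kg.
Cost per kg N = €80.89 / 6.5 = €12.4446.

€12.44 per kg N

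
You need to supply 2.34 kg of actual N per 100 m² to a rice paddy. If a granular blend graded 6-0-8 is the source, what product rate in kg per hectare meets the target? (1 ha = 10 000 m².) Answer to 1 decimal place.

3900.0 kg of product per hectare

Product per 100 m² = 2.34 / 6% = 39 kg.
Convert to per hectare: 39 × 100 = 3900 kg.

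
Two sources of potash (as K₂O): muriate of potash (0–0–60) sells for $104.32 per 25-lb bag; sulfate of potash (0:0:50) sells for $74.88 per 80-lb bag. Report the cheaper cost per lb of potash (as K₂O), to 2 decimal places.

muriate of potash: K₂O per bag = 25 × 60% = 15 lb; cost = 104.32 / 15 = $6.9547/lb K₂O.
sulfate of potash: K₂O per bag = 80 × 50% = 40 lb; cost = 74.88 / 40 = $1.8720/lb K₂O.
sulfate of potash is cheaper.

$1.87 per lb K₂O (sulfate of potash)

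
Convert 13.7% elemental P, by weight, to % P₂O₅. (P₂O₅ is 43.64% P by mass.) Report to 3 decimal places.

31.393% P₂O₅

%P₂O₅ = 13.7 / 0.4364 = 31.3932%.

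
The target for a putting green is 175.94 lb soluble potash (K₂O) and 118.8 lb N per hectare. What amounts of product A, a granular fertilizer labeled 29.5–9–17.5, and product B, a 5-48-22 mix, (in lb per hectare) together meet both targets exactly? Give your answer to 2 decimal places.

Let a = lb of product A, b = lb of product B (per hectare).
K₂O: 0.175·a + 0.22·b = 175.94
N: 0.295·a + 0.05·b = 118.8
Solving simultaneously: a = 308.798, b = 554.093.

308.80 lb product A, 554.09 lb product B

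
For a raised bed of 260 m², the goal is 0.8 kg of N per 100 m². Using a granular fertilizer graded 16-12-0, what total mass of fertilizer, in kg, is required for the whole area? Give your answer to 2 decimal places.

13.00 kg

Product per 100 m² = 0.8 / 16% = 5 kg.
Total product = 5 × 260 / 100 = 13 kg.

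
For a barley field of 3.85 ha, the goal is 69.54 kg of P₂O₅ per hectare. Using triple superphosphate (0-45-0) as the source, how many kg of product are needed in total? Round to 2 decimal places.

Product per hectare = 69.54 / 45% = 154.533 kg.
Total product = 154.533 × 3.85 = 594.953 kg.

594.95 kg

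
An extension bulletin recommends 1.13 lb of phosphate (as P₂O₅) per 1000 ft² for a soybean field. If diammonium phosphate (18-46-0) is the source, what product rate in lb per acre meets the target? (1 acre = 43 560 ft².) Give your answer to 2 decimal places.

107.01 lb of product per acre

Product per 1000 ft² = 1.13 / 46% = 2.45652 lb.
Convert to per acre: 2.45652 × 43.56 = 107.006 lb.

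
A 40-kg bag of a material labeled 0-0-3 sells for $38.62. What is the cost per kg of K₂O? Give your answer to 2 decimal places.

$32.18 per kg K₂O

K₂O in bag = 40 × 3% = 1.2 kg.
Cost per kg K₂O = $38.62 / 1.2 = $32.1833.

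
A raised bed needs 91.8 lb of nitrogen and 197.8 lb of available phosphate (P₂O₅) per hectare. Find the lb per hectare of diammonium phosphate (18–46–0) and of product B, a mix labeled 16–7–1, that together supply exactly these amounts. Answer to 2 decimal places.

413.48 lb diammonium phosphate, 108.59 lb product B

Let a = lb of diammonium phosphate, b = lb of product B (per hectare).
N: 0.18·a + 0.16·b = 91.8
P₂O₅: 0.46·a + 0.07·b = 197.8
From row1: a = (91.8 − 0.16·b) / 0.18.
Into row2: 0.46·(91.8 − 0.16·b)/0.18 + 0.07·b = 197.8 → b = 108.5902, a = 413.475.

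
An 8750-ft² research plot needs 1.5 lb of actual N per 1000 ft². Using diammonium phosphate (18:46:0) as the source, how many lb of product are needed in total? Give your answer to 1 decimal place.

72.9 lb

Product per 1000 ft² = 1.5 / 18% = 8.33333 lb.
Total product = 8.33333 × 8750 / 1000 = 72.9167 lb.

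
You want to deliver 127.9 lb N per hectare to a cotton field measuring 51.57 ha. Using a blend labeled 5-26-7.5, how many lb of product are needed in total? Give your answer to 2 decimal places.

Product per hectare = 127.9 / 5% = 2558 lb.
Total product = 2558 × 51.57 = 131916.06 lb.

131916.06 lb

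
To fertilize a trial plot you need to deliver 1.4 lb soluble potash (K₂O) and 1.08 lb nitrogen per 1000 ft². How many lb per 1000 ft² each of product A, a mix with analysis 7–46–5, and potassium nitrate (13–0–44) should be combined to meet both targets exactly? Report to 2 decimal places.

Let a = lb of product A, b = lb of potassium nitrate (per 1000 ft²).
K₂O: 0.05·a + 0.44·b = 1.4
N: 0.07·a + 0.13·b = 1.08
Solving simultaneously: a = 12.0658, b = 1.8107.

12.07 lb product A, 1.81 lb potassium nitrate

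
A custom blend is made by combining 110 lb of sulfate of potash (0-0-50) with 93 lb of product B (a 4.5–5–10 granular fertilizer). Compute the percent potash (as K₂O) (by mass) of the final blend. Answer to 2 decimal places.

Total mass = 110 + 93 = 203 lb.
K₂O mass = 50%×110 + 10%×93 = 64.3 lb.
% K₂O = 64.3 / 203 = 31.6749%.

31.67% K₂O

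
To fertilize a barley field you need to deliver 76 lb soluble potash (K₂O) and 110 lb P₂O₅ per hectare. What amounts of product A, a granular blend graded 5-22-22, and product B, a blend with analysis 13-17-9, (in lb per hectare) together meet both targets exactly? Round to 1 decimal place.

171.6 lb product A, 425.0 lb product B

With a, b = lb per hectare of product A and product B:
K₂O: 0.22·a + 0.09·b = 76
P₂O₅: 0.22·a + 0.17·b = 110
Eliminate a: (row1) − 0.22/0.22·(row2) → -0.08·b = -34, so b = 425.
Back-substitute: a = (76 − 0.09·425) / 0.22 = 171.591.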